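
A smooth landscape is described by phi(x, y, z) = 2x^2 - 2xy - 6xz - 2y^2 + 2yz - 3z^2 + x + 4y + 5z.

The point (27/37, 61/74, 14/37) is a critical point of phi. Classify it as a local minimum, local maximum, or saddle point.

The Hessian is constant: H = [[4, -2, -6], [-2, -4, 2], [-6, 2, -6]].
Leading principal minors: Δ₁ = 4, Δ₂ = -20, Δ₃ = 296.
The minors fit neither the all-positive nor the alternating-sign pattern, so H is indefinite: a saddle point.

saddle point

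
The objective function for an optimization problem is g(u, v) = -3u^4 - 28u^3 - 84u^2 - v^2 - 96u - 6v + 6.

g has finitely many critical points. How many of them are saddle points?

1

g separates as a function of u plus a function of v, so ∇g=0 decouples.
∂g/∂u = -12(u + 1)(u + 2)(u + 4) = 0 at u ∈ {-4, -2, -1}; ∂g/∂v = -2(v + 3) = 0 at v ∈ {-3}.
The Hessian is diagonal: diag(g_uu, g_vv). Second derivatives: g_uu(-4)=-72, g_uu(-2)=24, g_uu(-1)=-36; g_vv(-3)=-2.
Saddle points occur where the two diagonal entries have opposite signs: (-2, -3). Count: 1.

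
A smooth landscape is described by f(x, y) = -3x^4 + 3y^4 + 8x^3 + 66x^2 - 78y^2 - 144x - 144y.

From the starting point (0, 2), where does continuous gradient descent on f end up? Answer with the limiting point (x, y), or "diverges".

f is separable, so gradient descent decouples: x follows -∂f/∂x, y follows -∂f/∂y.
∂f/∂x = -12(x - 4)(x - 1)(x + 3); at x=0 this is -144, so x increases.
∂f/∂y = 12(y - 4)(y + 1)(y + 3); at y=2 this is -360, so y increases.
x converges to its nearest critical value 1 (a local min of the x-part); y converges to 4. The iterate converges to (1, 4).

(1, 4)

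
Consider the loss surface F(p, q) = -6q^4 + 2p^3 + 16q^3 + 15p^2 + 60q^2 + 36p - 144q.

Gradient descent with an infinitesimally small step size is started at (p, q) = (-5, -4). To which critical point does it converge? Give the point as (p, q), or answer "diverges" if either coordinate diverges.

F is separable, so gradient descent decouples: p follows -∂F/∂p, q follows -∂F/∂q.
∂F/∂p = 6(p + 2)(p + 3); at p=-5 this is 36, so p decreases.
∂F/∂q = -24(q - 3)(q - 1)(q + 2); at q=-4 this is 1680, so q decreases.
The p-coordinate has no critical point in that direction and runs off to infinity.

diverges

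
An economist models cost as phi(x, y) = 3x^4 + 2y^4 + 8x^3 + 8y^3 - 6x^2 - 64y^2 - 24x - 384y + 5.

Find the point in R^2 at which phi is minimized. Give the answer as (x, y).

phi(x,y) separates as P(x) + Q(y) + 5, so its minimum is min P + min Q + 5.
P'(x) = 12(x - 1)(x + 1)(x + 2) vanishes at x ∈ {-2, -1, 1}; Q'(y) = 8(y - 4)(y + 3)(y + 4) vanishes at y ∈ {-4, -3, 4}.
Local minima of P (where P''>0): P(-2)=8, P(1)=-19. Local minima of Q: Q(-4)=512, Q(4)=-1536.
So the global minimum of phi is P(1) + Q(4) + 5 = -19 − 1536 + 5 = -1550, attained at (1, 4).

(1, 4)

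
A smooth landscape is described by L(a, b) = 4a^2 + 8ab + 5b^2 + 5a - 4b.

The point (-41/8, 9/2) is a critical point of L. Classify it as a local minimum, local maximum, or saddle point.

local minimum

The Hessian of L is constant: H = [[8, 8], [8, 10]].
det(H) = 8·10 − 8² = 16.
det(H) > 0 and tr(H) = 18 > 0, so H is positive definite and the point is a local minimum.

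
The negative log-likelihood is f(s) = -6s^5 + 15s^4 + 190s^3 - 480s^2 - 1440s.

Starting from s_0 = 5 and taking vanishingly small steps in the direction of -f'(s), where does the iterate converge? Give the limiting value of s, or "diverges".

f'(s) = -30(s - 4)(s - 3)(s + 1)(s + 4), so f'(5) = -3240.
Gradient descent moves in the -f' direction, i.e. s is increasing.
There is no critical point above s=5, and f' keeps the same sign, so the iterate runs off to +∞.

diverges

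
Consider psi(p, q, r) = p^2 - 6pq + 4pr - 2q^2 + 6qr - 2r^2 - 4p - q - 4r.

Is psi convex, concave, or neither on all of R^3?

psi is quadratic, so its Hessian is the constant matrix H = [[2, -6, 4], [-6, -4, 6], [4, 6, -4]].
Leading principal minors: 2, -44, -120.
Neither pattern holds ⇒ H is indefinite ⇒ neither convex nor concave.

neither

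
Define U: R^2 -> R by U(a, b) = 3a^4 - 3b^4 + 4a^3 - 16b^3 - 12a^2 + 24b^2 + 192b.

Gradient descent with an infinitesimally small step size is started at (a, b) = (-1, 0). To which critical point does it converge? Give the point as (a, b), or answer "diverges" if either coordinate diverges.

U is separable, so gradient descent decouples: a follows -∂U/∂a, b follows -∂U/∂b.
∂U/∂a = 12a(a - 1)(a + 2); at a=-1 this is 24, so a decreases.
∂U/∂b = -12(b - 2)(b + 2)(b + 4); at b=0 this is 192, so b decreases.
a converges to its nearest critical value -2 (a local min of the a-part); b converges to -2. The iterate converges to (-2, -2).

(-2, -2)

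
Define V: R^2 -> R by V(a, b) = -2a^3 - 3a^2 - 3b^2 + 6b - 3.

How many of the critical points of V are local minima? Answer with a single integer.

0

V separates as a function of a plus a function of b, so ∇V=0 decouples.
∂V/∂a = -6a(a + 1) = 0 at a ∈ {-1, 0}; ∂V/∂b = -6(b - 1) = 0 at b ∈ {1}.
The Hessian is diagonal: diag(V_aa, V_bb). Second derivatives: V_aa(-1)=6, V_aa(0)=-6; V_bb(1)=-6.
Local minima occur where both diagonal entries positive: none. Count: 0.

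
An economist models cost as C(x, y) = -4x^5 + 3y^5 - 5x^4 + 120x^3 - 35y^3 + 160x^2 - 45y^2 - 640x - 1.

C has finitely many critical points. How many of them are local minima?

C separates as a function of x plus a function of y, so ∇C=0 decouples.
∂C/∂x = -20(x - 4)(x - 1)(x + 2)(x + 4) = 0 at x ∈ {-4, -2, 1, 4}; ∂C/∂y = 15y(y - 3)(y + 1)(y + 2) = 0 at y ∈ {-2, -1, 0, 3}.
The Hessian is diagonal: diag(C_xx, C_yy). Second derivatives: C_xx(-4)=1600, C_xx(-2)=-720, C_xx(1)=900, C_xx(4)=-2880; C_yy(-2)=-150, C_yy(-1)=60, C_yy(0)=-90, C_yy(3)=900.
Local minima occur where both diagonal entries positive: (-4, -1), (-4, 3), (1, -1), (1, 3). Count: 4.

4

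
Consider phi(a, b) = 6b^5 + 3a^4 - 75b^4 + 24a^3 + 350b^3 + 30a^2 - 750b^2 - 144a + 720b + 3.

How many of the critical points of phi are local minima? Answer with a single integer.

4

phi separates as a function of a plus a function of b, so ∇phi=0 decouples.
∂phi/∂a = 12(a - 1)(a + 3)(a + 4) = 0 at a ∈ {-4, -3, 1}; ∂phi/∂b = 30(b - 4)(b - 3)(b - 2)(b - 1) = 0 at b ∈ {1, 2, 3, 4}.
The Hessian is diagonal: diag(phi_aa, phi_bb). Second derivatives: phi_aa(-4)=60, phi_aa(-3)=-48, phi_aa(1)=240; phi_bb(1)=-180, phi_bb(2)=60, phi_bb(3)=-60, phi_bb(4)=180.
Local minima occur where both diagonal entries positive: (-4, 2), (-4, 4), (1, 2), (1, 4). Count: 4.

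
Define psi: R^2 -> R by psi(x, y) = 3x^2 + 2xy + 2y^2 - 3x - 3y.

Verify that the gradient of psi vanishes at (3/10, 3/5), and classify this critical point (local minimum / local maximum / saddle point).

∇psi = (6x + 2y - 3, 2x + 4y - 3); substituting (3/10, 3/5) gives ∇psi = (0, 0), so (3/10, 3/5) is indeed a critical point.
The Hessian of psi is constant: H = [[6, 2], [2, 4]].
det(H) = 6·4 − 2² = 20.
det(H) > 0 and tr(H) = 10 > 0, so H is positive definite and the point is a local minimum.

local minimum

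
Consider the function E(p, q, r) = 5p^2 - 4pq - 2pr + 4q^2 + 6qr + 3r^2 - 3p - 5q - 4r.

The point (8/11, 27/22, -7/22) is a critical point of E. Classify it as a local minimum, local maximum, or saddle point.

The Hessian is constant: H = [[10, -4, -2], [-4, 8, 6], [-2, 6, 6]].
Leading principal minors: Δ₁ = 10, Δ₂ = 64, Δ₃ = 88.
All leading minors are positive, so H is positive definite: a local minimum.

local minimum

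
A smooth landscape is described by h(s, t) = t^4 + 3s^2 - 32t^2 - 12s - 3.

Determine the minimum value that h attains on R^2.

h(s,t) separates as P(s) + Q(t) − 3, so its minimum is min P + min Q − 3.
P'(s) = 6s - 12 vanishes at s ∈ {2}; Q'(t) = 4t(t - 4)(t + 4) vanishes at t ∈ {-4, 0, 4}.
Local minima of P (where P''>0): P(2)=-12. Local minima of Q: Q(-4)=-256, Q(4)=-256.
So the global minimum of h is P(2) + Q(-4) − 3 = -12 − 256 − 3 = -271, attained at (2, -4).

-271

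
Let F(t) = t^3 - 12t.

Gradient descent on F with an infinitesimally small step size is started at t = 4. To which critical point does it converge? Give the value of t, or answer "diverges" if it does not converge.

2

F'(t) = 3(t - 2)(t + 2), so F'(4) = 36.
Gradient descent moves in the -F' direction, i.e. t is decreasing.
The nearest critical point in that direction is t = 2, where F'' = 12 > 0 (a local minimum). The iterate converges there.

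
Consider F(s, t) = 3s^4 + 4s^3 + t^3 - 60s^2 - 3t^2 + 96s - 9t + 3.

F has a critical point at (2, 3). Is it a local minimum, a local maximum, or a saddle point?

local minimum

The mixed partial ∂²F/∂s∂t is 0, so the Hessian at any point is diag(F_ss, F_tt) = diag(12(3s^2 + 2s - 10), 6(t - 1)).
At (2, 3): H = diag(72, 12).
Both eigenvalues are positive, so H is positive definite: a local minimum.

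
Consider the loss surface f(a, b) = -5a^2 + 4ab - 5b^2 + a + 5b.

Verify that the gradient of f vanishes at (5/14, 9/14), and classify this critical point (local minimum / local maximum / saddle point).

∇f = (-10a + 4b + 1, 4a - 10b + 5); substituting (5/14, 9/14) gives ∇f = (0, 0), so (5/14, 9/14) is indeed a critical point.
The Hessian of f is constant: H = [[-10, 4], [4, -10]].
det(H) = (-10)·(-10) − 4² = 84.
det(H) > 0 and tr(H) = -20 < 0, so H is negative definite and the point is a local maximum.

local maximum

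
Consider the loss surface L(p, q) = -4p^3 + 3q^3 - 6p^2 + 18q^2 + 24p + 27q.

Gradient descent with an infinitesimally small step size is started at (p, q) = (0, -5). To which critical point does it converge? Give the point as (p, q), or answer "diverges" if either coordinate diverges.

L is separable, so gradient descent decouples: p follows -∂L/∂p, q follows -∂L/∂q.
∂L/∂p = -12(p - 1)(p + 2); at p=0 this is 24, so p decreases.
∂L/∂q = 9(q + 1)(q + 3); at q=-5 this is 72, so q decreases.
The q-coordinate has no critical point in that direction and runs off to infinity.

diverges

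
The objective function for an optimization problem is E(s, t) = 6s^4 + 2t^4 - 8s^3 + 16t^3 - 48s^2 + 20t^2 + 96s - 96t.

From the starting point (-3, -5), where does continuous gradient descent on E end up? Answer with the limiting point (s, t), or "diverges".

E is separable, so gradient descent decouples: s follows -∂E/∂s, t follows -∂E/∂t.
∂E/∂s = 24(s - 2)(s - 1)(s + 2); at s=-3 this is -480, so s increases.
∂E/∂t = 8(t - 1)(t + 3)(t + 4); at t=-5 this is -96, so t increases.
s converges to its nearest critical value -2 (a local min of the s-part); t converges to -4. The iterate converges to (-2, -4).

(-2, -4)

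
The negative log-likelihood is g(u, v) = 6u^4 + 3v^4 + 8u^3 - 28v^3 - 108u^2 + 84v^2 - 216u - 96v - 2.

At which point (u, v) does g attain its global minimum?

g(u,v) separates as P(u) + Q(v) − 2, so its minimum is min P + min Q − 2.
P'(u) = 24(u - 3)(u + 1)(u + 3) vanishes at u ∈ {-3, -1, 3}; Q'(v) = 12(v - 4)(v - 2)(v - 1) vanishes at v ∈ {1, 2, 4}.
Local minima of P (where P''>0): P(-3)=-54, P(3)=-918. Local minima of Q: Q(1)=-37, Q(4)=-64.
So the global minimum of g is P(3) + Q(4) − 2 = -918 − 64 − 2 = -984, attained at (3, 4).

(3, 4)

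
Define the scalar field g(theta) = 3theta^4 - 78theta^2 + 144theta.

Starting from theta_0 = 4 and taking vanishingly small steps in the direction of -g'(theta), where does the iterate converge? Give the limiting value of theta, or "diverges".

g'(theta) = 12(theta - 3)(theta - 1)(theta + 4), so g'(4) = 288.
Gradient descent moves in the -g' direction, i.e. theta is decreasing.
The nearest critical point in that direction is theta = 3, where g'' = 168 > 0 (a local minimum). The iterate converges there.

3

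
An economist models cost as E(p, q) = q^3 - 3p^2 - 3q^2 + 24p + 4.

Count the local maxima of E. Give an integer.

E separates as a function of p plus a function of q, so ∇E=0 decouples.
∂E/∂p = -6(p - 4) = 0 at p ∈ {4}; ∂E/∂q = 3q(q - 2) = 0 at q ∈ {0, 2}.
The Hessian is diagonal: diag(E_pp, E_qq). Second derivatives: E_pp(4)=-6; E_qq(0)=-6, E_qq(2)=6.
Local maxima occur where both diagonal entries negative: (4, 0). Count: 1.

1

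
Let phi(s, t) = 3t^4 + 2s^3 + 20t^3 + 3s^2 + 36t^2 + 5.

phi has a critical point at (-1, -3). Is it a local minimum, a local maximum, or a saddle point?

saddle point

The mixed partial ∂²phi/∂s∂t is 0, so the Hessian at any point is diag(phi_ss, phi_tt) = diag(6(2s + 1), 12(3t^2 + 10t + 6)).
At (-1, -3): H = diag(-6, 36).
The eigenvalues have opposite signs, so H is indefinite: a saddle point.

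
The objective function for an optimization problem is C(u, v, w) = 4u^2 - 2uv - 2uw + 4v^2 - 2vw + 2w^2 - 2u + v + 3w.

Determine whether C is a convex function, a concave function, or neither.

C is quadratic, so its Hessian is the constant matrix H = [[8, -2, -2], [-2, 8, -2], [-2, -2, 4]].
Leading principal minors: 8, 60, 160.
All positive ⇒ H ≻ 0 ⇒ convex.

convex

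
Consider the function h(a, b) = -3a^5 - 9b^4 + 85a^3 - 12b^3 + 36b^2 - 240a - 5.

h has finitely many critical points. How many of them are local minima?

h separates as a function of a plus a function of b, so ∇h=0 decouples.
∂h/∂a = -15(a - 4)(a - 1)(a + 1)(a + 4) = 0 at a ∈ {-4, -1, 1, 4}; ∂h/∂b = -36b(b - 1)(b + 2) = 0 at b ∈ {-2, 0, 1}.
The Hessian is diagonal: diag(h_aa, h_bb). Second derivatives: h_aa(-4)=1800, h_aa(-1)=-450, h_aa(1)=450, h_aa(4)=-1800; h_bb(-2)=-216, h_bb(0)=72, h_bb(1)=-108.
Local minima occur where both diagonal entries positive: (-4, 0), (1, 0). Count: 2.

2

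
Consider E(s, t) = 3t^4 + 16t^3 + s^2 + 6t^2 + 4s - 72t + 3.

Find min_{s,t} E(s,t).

E(s,t) separates as P(s) + Q(t) + 3, so its minimum is min P + min Q + 3.
P'(s) = 2s + 4 vanishes at s ∈ {-2}; Q'(t) = 12(t - 1)(t + 2)(t + 3) vanishes at t ∈ {-3, -2, 1}.
Local minima of P (where P''>0): P(-2)=-4. Local minima of Q: Q(-3)=81, Q(1)=-47.
So the global minimum of E is P(-2) + Q(1) + 3 = -4 − 47 + 3 = -48, attained at (-2, 1).

-48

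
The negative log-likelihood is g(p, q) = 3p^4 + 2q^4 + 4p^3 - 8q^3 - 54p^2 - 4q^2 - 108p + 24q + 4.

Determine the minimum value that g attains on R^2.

g(p,q) separates as A(p) + B(q) + 4, so its minimum is min A + min B + 4.
A'(p) = 12(p - 3)(p + 1)(p + 3) vanishes at p ∈ {-3, -1, 3}; B'(q) = 8(q - 3)(q - 1)(q + 1) vanishes at q ∈ {-1, 1, 3}.
Local minima of A (where A''>0): A(-3)=-27, A(3)=-459. Local minima of B: B(-1)=-18, B(3)=-18.
So the global minimum of g is A(3) + B(-1) + 4 = -459 − 18 + 4 = -473, attained at (3, -1).

-473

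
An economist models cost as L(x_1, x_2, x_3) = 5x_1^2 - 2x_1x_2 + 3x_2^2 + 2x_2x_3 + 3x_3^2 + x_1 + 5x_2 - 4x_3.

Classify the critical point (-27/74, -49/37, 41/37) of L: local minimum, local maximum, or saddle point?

The Hessian is constant: H = [[10, -2, 0], [-2, 6, 2], [0, 2, 6]].
Leading principal minors: Δ₁ = 10, Δ₂ = 56, Δ₃ = 296.
All leading minors are positive, so H is positive definite: a local minimum.

local minimum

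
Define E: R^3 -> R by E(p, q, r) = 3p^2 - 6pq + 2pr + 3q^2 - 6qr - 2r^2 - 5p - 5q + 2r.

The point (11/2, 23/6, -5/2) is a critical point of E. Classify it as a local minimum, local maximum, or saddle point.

saddle point

The Hessian is constant: H = [[6, -6, 2], [-6, 6, -6], [2, -6, -4]].
Leading principal minors: Δ₁ = 6, Δ₂ = 0, Δ₃ = -96.
The minors fit neither the all-positive nor the alternating-sign pattern, so H is indefinite: a saddle point.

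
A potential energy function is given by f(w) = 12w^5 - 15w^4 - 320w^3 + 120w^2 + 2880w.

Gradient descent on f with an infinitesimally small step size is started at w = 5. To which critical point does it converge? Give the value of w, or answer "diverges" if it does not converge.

f'(w) = 60(w - 4)(w - 2)(w + 2)(w + 3), so f'(5) = 10080.
Gradient descent moves in the -f' direction, i.e. w is decreasing.
The nearest critical point in that direction is w = 4, where f'' = 5040 > 0 (a local minimum). The iterate converges there.

4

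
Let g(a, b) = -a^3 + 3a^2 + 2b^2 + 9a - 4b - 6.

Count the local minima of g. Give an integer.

1

g separates as a function of a plus a function of b, so ∇g=0 decouples.
∂g/∂a = -3(a - 3)(a + 1) = 0 at a ∈ {-1, 3}; ∂g/∂b = 4(b - 1) = 0 at b ∈ {1}.
The Hessian is diagonal: diag(g_aa, g_bb). Second derivatives: g_aa(-1)=12, g_aa(3)=-12; g_bb(1)=4.
Local minima occur where both diagonal entries positive: (-1, 1). Count: 1.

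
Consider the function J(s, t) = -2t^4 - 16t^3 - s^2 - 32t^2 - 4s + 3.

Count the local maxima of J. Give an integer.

J separates as a function of s plus a function of t, so ∇J=0 decouples.
∂J/∂s = -2(s + 2) = 0 at s ∈ {-2}; ∂J/∂t = -8t(t + 2)(t + 4) = 0 at t ∈ {-4, -2, 0}.
The Hessian is diagonal: diag(J_ss, J_tt). Second derivatives: J_ss(-2)=-2; J_tt(-4)=-64, J_tt(-2)=32, J_tt(0)=-64.
Local maxima occur where both diagonal entries negative: (-2, -4), (-2, 0). Count: 2.

2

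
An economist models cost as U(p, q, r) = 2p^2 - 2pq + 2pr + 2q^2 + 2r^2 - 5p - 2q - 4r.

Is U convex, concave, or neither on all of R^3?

U is quadratic, so its Hessian is the constant matrix H = [[4, -2, 2], [-2, 4, 0], [2, 0, 4]].
Leading principal minors: 4, 12, 32.
All positive ⇒ H ≻ 0 ⇒ convex.

convex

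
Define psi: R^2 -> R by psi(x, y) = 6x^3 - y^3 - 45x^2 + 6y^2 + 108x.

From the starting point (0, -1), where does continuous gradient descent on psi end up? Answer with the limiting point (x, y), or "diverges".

psi is separable, so gradient descent decouples: x follows -∂psi/∂x, y follows -∂psi/∂y.
∂psi/∂x = 18(x - 3)(x - 2); at x=0 this is 108, so x decreases.
∂psi/∂y = -3y(y - 4); at y=-1 this is -15, so y increases.
The x-coordinate has no critical point in that direction and runs off to infinity.

diverges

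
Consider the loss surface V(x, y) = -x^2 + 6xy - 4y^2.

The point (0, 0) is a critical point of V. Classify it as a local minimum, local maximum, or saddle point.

saddle point

The Hessian of V is constant: H = [[-2, 6], [6, -8]].
det(H) = (-2)·(-8) − 6² = -20.
Since det(H) < 0, H is indefinite and the critical point is a saddle point.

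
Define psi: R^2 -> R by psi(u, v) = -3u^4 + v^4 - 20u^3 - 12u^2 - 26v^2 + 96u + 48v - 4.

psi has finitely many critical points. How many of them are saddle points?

psi separates as a function of u plus a function of v, so ∇psi=0 decouples.
∂psi/∂u = -12(u - 1)(u + 2)(u + 4) = 0 at u ∈ {-4, -2, 1}; ∂psi/∂v = 4(v - 3)(v - 1)(v + 4) = 0 at v ∈ {-4, 1, 3}.
The Hessian is diagonal: diag(psi_uu, psi_vv). Second derivatives: psi_uu(-4)=-120, psi_uu(-2)=72, psi_uu(1)=-180; psi_vv(-4)=140, psi_vv(1)=-40, psi_vv(3)=56.
Saddle points occur where the two diagonal entries have opposite signs: (-4, -4), (-4, 3), (-2, 1), (1, -4), (1, 3). Count: 5.

5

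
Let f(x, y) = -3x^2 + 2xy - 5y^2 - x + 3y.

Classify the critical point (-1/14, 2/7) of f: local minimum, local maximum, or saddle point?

local maximum

The Hessian of f is constant: H = [[-6, 2], [2, -10]].
det(H) = (-6)·(-10) − 2² = 56.
det(H) > 0 and tr(H) = -16 < 0, so H is negative definite and the point is a local maximum.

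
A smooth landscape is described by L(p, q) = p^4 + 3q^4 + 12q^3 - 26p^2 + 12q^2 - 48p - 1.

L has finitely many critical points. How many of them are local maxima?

L separates as a function of p plus a function of q, so ∇L=0 decouples.
∂L/∂p = 4(p - 4)(p + 1)(p + 3) = 0 at p ∈ {-3, -1, 4}; ∂L/∂q = 12q(q + 1)(q + 2) = 0 at q ∈ {-2, -1, 0}.
The Hessian is diagonal: diag(L_pp, L_qq). Second derivatives: L_pp(-3)=56, L_pp(-1)=-40, L_pp(4)=140; L_qq(-2)=24, L_qq(-1)=-12, L_qq(0)=24.
Local maxima occur where both diagonal entries negative: (-1, -1). Count: 1.

1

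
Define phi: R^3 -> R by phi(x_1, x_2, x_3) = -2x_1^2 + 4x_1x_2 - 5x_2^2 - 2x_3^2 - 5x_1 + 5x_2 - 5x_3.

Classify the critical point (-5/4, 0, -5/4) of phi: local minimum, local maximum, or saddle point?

local maximum

The Hessian is constant: H = [[-4, 4, 0], [4, -10, 0], [0, 0, -4]].
Leading principal minors: Δ₁ = -4, Δ₂ = 24, Δ₃ = -96.
The minors alternate sign starting negative (−, +, −), so H is negative definite: a local maximum.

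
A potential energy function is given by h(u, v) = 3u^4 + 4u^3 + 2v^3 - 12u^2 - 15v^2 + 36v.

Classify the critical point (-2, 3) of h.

local minimum

The mixed partial ∂²h/∂u∂v is 0, so the Hessian at any point is diag(h_uu, h_vv) = diag(12(3u^2 + 2u - 2), 6(2v - 5)).
At (-2, 3): H = diag(72, 6).
Both eigenvalues are positive, so H is positive definite: a local minimum.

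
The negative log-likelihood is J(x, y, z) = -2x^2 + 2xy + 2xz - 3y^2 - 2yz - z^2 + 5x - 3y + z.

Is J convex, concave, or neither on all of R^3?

concave

J is quadratic, so its Hessian is the constant matrix H = [[-4, 2, 2], [2, -6, -2], [2, -2, -2]].
Leading principal minors: -4, 20, -16.
Signs alternate −, +, − ⇒ H ≺ 0 ⇒ concave.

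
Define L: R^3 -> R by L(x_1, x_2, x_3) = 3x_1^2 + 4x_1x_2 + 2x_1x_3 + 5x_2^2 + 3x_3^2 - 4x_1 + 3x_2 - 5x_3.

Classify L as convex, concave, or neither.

L is quadratic, so its Hessian is the constant matrix H = [[6, 4, 2], [4, 10, 0], [2, 0, 6]].
Leading principal minors: 6, 44, 224.
All positive ⇒ H ≻ 0 ⇒ convex.

convex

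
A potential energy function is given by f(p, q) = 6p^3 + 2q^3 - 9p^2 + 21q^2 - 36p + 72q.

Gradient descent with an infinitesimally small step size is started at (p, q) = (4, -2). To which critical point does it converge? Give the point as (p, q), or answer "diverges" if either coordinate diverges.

(2, -3)

f is separable, so gradient descent decouples: p follows -∂f/∂p, q follows -∂f/∂q.
∂f/∂p = 18(p - 2)(p + 1); at p=4 this is 180, so p decreases.
∂f/∂q = 6(q + 3)(q + 4); at q=-2 this is 12, so q decreases.
p converges to its nearest critical value 2 (a local min of the p-part); q converges to -3. The iterate converges to (2, -3).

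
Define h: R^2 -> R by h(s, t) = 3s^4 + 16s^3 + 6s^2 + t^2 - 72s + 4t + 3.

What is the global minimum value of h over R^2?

h(s,t) separates as P(s) + Q(t) + 3, so its minimum is min P + min Q + 3.
P'(s) = 12(s - 1)(s + 2)(s + 3) vanishes at s ∈ {-3, -2, 1}; Q'(t) = 2(t + 2) vanishes at t ∈ {-2}.
Local minima of P (where P''>0): P(-3)=81, P(1)=-47. Local minima of Q: Q(-2)=-4.
So the global minimum of h is P(1) + Q(-2) + 3 = -47 − 4 + 3 = -48, attained at (1, -2).

-48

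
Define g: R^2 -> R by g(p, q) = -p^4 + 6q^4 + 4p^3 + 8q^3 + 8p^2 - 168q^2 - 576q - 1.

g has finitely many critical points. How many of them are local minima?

2

g separates as a function of p plus a function of q, so ∇g=0 decouples.
∂g/∂p = -4p(p - 4)(p + 1) = 0 at p ∈ {-1, 0, 4}; ∂g/∂q = 24(q - 4)(q + 2)(q + 3) = 0 at q ∈ {-3, -2, 4}.
The Hessian is diagonal: diag(g_pp, g_qq). Second derivatives: g_pp(-1)=-20, g_pp(0)=16, g_pp(4)=-80; g_qq(-3)=168, g_qq(-2)=-144, g_qq(4)=1008.
Local minima occur where both diagonal entries positive: (0, -3), (0, 4). Count: 2.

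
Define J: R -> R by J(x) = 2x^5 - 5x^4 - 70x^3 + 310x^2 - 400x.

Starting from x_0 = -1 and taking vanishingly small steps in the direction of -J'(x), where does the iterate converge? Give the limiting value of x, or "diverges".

J'(x) = 10(x - 4)(x - 2)(x - 1)(x + 5), so J'(-1) = -1200.
Gradient descent moves in the -J' direction, i.e. x is increasing.
The nearest critical point in that direction is x = 1, where J'' = 180 > 0 (a local minimum). The iterate converges there.

1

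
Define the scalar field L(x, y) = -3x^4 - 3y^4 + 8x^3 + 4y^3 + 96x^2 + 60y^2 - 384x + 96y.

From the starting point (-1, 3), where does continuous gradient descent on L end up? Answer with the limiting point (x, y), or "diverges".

L is separable, so gradient descent decouples: x follows -∂L/∂x, y follows -∂L/∂y.
∂L/∂x = -12(x - 4)(x - 2)(x + 4); at x=-1 this is -540, so x increases.
∂L/∂y = -12(y - 4)(y + 1)(y + 2); at y=3 this is 240, so y decreases.
x converges to its nearest critical value 2 (a local min of the x-part); y converges to -1. The iterate converges to (2, -1).

(2, -1)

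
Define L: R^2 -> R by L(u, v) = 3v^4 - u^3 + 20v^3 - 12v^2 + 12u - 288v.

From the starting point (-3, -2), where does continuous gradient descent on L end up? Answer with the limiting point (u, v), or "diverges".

(-2, 2)

L is separable, so gradient descent decouples: u follows -∂L/∂u, v follows -∂L/∂v.
∂L/∂u = -3(u - 2)(u + 2); at u=-3 this is -15, so u increases.
∂L/∂v = 12(v - 2)(v + 3)(v + 4); at v=-2 this is -96, so v increases.
u converges to its nearest critical value -2 (a local min of the u-part); v converges to 2. The iterate converges to (-2, 2).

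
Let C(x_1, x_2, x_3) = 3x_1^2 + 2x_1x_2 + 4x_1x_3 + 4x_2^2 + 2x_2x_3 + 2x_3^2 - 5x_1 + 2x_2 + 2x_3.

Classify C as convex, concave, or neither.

C is quadratic, so its Hessian is the constant matrix H = [[6, 2, 4], [2, 8, 2], [4, 2, 4]].
Leading principal minors: 6, 44, 56.
All positive ⇒ H ≻ 0 ⇒ convex.

convex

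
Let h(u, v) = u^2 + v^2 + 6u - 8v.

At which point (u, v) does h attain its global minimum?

h(u,v) separates as P(u) + Q(v), so its minimum is min P + min Q.
P'(u) = 2u + 6 vanishes at u ∈ {-3}; Q'(v) = 2v - 8 vanishes at v ∈ {4}.
Local minima of P (where P''>0): P(-3)=-9. Local minima of Q: Q(4)=-16.
So the global minimum of h is P(-3) + Q(4) = -9 − 16 = -25, attained at (-3, 4).

(-3, 4)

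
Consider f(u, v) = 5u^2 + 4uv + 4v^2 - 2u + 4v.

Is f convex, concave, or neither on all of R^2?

f is quadratic, so its Hessian is the constant matrix H = [[10, 4], [4, 8]].
det(H) = 64, tr(H) = 18.
det(H) > 0 and tr(H) > 0, so H is positive definite everywhere: convex.

convex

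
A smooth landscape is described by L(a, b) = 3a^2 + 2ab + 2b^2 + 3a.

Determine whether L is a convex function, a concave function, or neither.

convex

L is quadratic, so its Hessian is the constant matrix H = [[6, 2], [2, 4]].
det(H) = 20, tr(H) = 10.
det(H) > 0 and tr(H) > 0, so H is positive definite everywhere: convex.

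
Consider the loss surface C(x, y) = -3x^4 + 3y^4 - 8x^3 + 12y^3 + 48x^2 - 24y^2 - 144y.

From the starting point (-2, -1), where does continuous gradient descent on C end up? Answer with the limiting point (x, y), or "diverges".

(0, 2)

C is separable, so gradient descent decouples: x follows -∂C/∂x, y follows -∂C/∂y.
∂C/∂x = -12x(x - 2)(x + 4); at x=-2 this is -192, so x increases.
∂C/∂y = 12(y - 2)(y + 2)(y + 3); at y=-1 this is -72, so y increases.
x converges to its nearest critical value 0 (a local min of the x-part); y converges to 2. The iterate converges to (0, 2).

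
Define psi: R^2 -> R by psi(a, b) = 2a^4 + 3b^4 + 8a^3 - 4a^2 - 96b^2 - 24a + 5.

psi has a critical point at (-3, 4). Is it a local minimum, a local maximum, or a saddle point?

The mixed partial ∂²psi/∂a∂b is 0, so the Hessian at any point is diag(psi_aa, psi_bb) = diag(8(3a^2 + 6a - 1), 12(3b^2 - 16)).
At (-3, 4): H = diag(64, 384).
Both eigenvalues are positive, so H is positive definite: a local minimum.

local minimum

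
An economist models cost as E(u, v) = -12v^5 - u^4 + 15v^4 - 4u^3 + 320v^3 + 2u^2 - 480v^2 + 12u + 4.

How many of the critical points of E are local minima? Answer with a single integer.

E separates as a function of u plus a function of v, so ∇E=0 decouples.
∂E/∂u = -4(u - 1)(u + 1)(u + 3) = 0 at u ∈ {-3, -1, 1}; ∂E/∂v = -60v(v - 4)(v - 1)(v + 4) = 0 at v ∈ {-4, 0, 1, 4}.
The Hessian is diagonal: diag(E_uu, E_vv). Second derivatives: E_uu(-3)=-32, E_uu(-1)=16, E_uu(1)=-32; E_vv(-4)=9600, E_vv(0)=-960, E_vv(1)=900, E_vv(4)=-5760.
Local minima occur where both diagonal entries positive: (-1, -4), (-1, 1). Count: 2.

2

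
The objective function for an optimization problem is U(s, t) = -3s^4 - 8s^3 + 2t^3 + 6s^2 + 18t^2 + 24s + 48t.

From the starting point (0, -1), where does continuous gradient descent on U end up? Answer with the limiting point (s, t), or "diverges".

(-1, -2)

U is separable, so gradient descent decouples: s follows -∂U/∂s, t follows -∂U/∂t.
∂U/∂s = -12(s - 1)(s + 1)(s + 2); at s=0 this is 24, so s decreases.
∂U/∂t = 6(t + 2)(t + 4); at t=-1 this is 18, so t decreases.
s converges to its nearest critical value -1 (a local min of the s-part); t converges to -2. The iterate converges to (-1, -2).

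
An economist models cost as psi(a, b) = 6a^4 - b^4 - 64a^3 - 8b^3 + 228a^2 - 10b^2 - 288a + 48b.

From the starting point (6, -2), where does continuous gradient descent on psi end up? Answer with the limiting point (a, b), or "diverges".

psi is separable, so gradient descent decouples: a follows -∂psi/∂a, b follows -∂psi/∂b.
∂psi/∂a = 24(a - 4)(a - 3)(a - 1); at a=6 this is 720, so a decreases.
∂psi/∂b = -4(b - 1)(b + 3)(b + 4); at b=-2 this is 24, so b decreases.
a converges to its nearest critical value 4 (a local min of the a-part); b converges to -3. The iterate converges to (4, -3).

(4, -3)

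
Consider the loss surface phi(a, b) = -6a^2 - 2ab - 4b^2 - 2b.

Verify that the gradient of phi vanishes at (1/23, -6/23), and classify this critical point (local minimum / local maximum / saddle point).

∇phi = (-12a - 2b, -2a - 8b - 2); substituting (1/23, -6/23) gives ∇phi = (0, 0), so (1/23, -6/23) is indeed a critical point.
The Hessian of phi is constant: H = [[-12, -2], [-2, -8]].
det(H) = (-12)·(-8) − (-2)² = 92.
det(H) > 0 and tr(H) = -20 < 0, so H is negative definite and the point is a local maximum.

local maximum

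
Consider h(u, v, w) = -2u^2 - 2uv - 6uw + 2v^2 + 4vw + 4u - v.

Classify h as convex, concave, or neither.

neither

h is quadratic, so its Hessian is the constant matrix H = [[-4, -2, -6], [-2, 4, 4], [-6, 4, 0]].
Leading principal minors: -4, -20, 16.
Neither pattern holds ⇒ H is indefinite ⇒ neither convex nor concave.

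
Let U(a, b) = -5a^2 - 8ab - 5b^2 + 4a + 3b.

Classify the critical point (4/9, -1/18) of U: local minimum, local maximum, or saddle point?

local maximum

The Hessian of U is constant: H = [[-10, -8], [-8, -10]].
det(H) = (-10)·(-10) − (-8)² = 36.
det(H) > 0 and tr(H) = -20 < 0, so H is negative definite and the point is a local maximum.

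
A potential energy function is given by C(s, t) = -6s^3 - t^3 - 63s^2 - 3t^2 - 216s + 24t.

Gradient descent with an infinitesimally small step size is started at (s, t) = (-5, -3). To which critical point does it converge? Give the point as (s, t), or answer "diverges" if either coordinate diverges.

C is separable, so gradient descent decouples: s follows -∂C/∂s, t follows -∂C/∂t.
∂C/∂s = -18(s + 3)(s + 4); at s=-5 this is -36, so s increases.
∂C/∂t = -3(t - 2)(t + 4); at t=-3 this is 15, so t decreases.
s converges to its nearest critical value -4 (a local min of the s-part); t converges to -4. The iterate converges to (-4, -4).

(-4, -4)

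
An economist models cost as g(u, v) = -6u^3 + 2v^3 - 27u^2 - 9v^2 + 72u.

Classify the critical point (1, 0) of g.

The mixed partial ∂²g/∂u∂v is 0, so the Hessian at any point is diag(g_uu, g_vv) = diag(-18(2u + 3), 6(2v - 3)).
At (1, 0): H = diag(-90, -18).
Both eigenvalues are negative, so H is negative definite: a local maximum.

local maximum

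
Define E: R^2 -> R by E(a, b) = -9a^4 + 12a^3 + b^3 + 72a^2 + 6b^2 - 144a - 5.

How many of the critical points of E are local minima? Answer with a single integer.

E separates as a function of a plus a function of b, so ∇E=0 decouples.
∂E/∂a = -36(a - 2)(a - 1)(a + 2) = 0 at a ∈ {-2, 1, 2}; ∂E/∂b = 3b(b + 4) = 0 at b ∈ {-4, 0}.
The Hessian is diagonal: diag(E_aa, E_bb). Second derivatives: E_aa(-2)=-432, E_aa(1)=108, E_aa(2)=-144; E_bb(-4)=-12, E_bb(0)=12.
Local minima occur where both diagonal entries positive: (1, 0). Count: 1.

1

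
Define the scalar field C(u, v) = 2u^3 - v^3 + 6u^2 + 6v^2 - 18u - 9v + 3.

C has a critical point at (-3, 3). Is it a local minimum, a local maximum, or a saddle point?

local maximum

The mixed partial ∂²C/∂u∂v is 0, so the Hessian at any point is diag(C_uu, C_vv) = diag(12(u + 1), 6(-v + 2)).
At (-3, 3): H = diag(-24, -6).
Both eigenvalues are negative, so H is negative definite: a local maximum.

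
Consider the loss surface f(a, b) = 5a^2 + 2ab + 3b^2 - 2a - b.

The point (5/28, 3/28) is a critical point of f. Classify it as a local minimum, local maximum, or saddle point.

The Hessian of f is constant: H = [[10, 2], [2, 6]].
det(H) = 10·6 − 2² = 56.
det(H) > 0 and tr(H) = 16 > 0, so H is positive definite and the point is a local minimum.

local minimum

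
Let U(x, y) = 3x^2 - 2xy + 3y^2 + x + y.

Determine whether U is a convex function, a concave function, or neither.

U is quadratic, so its Hessian is the constant matrix H = [[6, -2], [-2, 6]].
det(H) = 32, tr(H) = 12.
det(H) > 0 and tr(H) > 0, so H is positive definite everywhere: convex.

convex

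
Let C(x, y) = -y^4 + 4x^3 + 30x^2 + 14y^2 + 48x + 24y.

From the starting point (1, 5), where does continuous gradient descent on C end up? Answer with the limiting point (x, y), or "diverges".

diverges

C is separable, so gradient descent decouples: x follows -∂C/∂x, y follows -∂C/∂y.
∂C/∂x = 12(x + 1)(x + 4); at x=1 this is 120, so x decreases.
∂C/∂y = -4(y - 3)(y + 1)(y + 2); at y=5 this is -336, so y increases.
The y-coordinate has no critical point in that direction and runs off to infinity.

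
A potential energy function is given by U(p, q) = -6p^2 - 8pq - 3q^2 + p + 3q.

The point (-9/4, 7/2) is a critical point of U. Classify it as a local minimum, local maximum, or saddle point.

local maximum

The Hessian of U is constant: H = [[-12, -8], [-8, -6]].
det(H) = (-12)·(-6) − (-8)² = 8.
det(H) > 0 and tr(H) = -18 < 0, so H is negative definite and the point is a local maximum.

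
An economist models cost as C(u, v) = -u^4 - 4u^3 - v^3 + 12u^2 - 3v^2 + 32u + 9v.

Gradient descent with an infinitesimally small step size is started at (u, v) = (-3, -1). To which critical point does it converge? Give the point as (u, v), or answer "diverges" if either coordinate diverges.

C is separable, so gradient descent decouples: u follows -∂C/∂u, v follows -∂C/∂v.
∂C/∂u = -4(u - 2)(u + 1)(u + 4); at u=-3 this is -40, so u increases.
∂C/∂v = -3(v - 1)(v + 3); at v=-1 this is 12, so v decreases.
u converges to its nearest critical value -1 (a local min of the u-part); v converges to -3. The iterate converges to (-1, -3).

(-1, -3)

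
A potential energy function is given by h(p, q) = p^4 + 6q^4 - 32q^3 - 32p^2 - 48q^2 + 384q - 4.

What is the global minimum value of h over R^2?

h(p,q) separates as A(p) + B(q) − 4, so its minimum is min A + min B − 4.
A'(p) = 4p(p - 4)(p + 4) vanishes at p ∈ {-4, 0, 4}; B'(q) = 24(q - 4)(q - 2)(q + 2) vanishes at q ∈ {-2, 2, 4}.
Local minima of A (where A''>0): A(-4)=-256, A(4)=-256. Local minima of B: B(-2)=-608, B(4)=256.
So the global minimum of h is A(-4) + B(-2) − 4 = -256 − 608 − 4 = -868, attained at (-4, -2).

-868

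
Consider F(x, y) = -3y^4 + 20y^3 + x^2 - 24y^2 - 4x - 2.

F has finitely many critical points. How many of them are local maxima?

F separates as a function of x plus a function of y, so ∇F=0 decouples.
∂F/∂x = 2(x - 2) = 0 at x ∈ {2}; ∂F/∂y = -12y(y - 4)(y - 1) = 0 at y ∈ {0, 1, 4}.
The Hessian is diagonal: diag(F_xx, F_yy). Second derivatives: F_xx(2)=2; F_yy(0)=-48, F_yy(1)=36, F_yy(4)=-144.
Local maxima occur where both diagonal entries negative: none. Count: 0.

0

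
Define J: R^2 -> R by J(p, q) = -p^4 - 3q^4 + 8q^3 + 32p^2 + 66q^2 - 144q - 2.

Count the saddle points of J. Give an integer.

J separates as a function of p plus a function of q, so ∇J=0 decouples.
∂J/∂p = -4p(p - 4)(p + 4) = 0 at p ∈ {-4, 0, 4}; ∂J/∂q = -12(q - 4)(q - 1)(q + 3) = 0 at q ∈ {-3, 1, 4}.
The Hessian is diagonal: diag(J_pp, J_qq). Second derivatives: J_pp(-4)=-128, J_pp(0)=64, J_pp(4)=-128; J_qq(-3)=-336, J_qq(1)=144, J_qq(4)=-252.
Saddle points occur where the two diagonal entries have opposite signs: (-4, 1), (0, -3), (0, 4), (4, 1). Count: 4.

4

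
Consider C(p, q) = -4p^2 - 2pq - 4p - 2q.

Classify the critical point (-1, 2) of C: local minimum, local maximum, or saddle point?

saddle point

The Hessian of C is constant: H = [[-8, -2], [-2, 0]].
det(H) = (-8)·0 − (-2)² = -4.
Since det(H) < 0, H is indefinite and the critical point is a saddle point.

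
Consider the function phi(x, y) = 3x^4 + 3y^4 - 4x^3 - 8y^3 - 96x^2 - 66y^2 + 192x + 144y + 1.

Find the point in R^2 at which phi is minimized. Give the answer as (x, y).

phi(x,y) separates as P(x) + Q(y) + 1, so its minimum is min P + min Q + 1.
P'(x) = 12(x - 4)(x - 1)(x + 4) vanishes at x ∈ {-4, 1, 4}; Q'(y) = 12(y - 4)(y - 1)(y + 3) vanishes at y ∈ {-3, 1, 4}.
Local minima of P (where P''>0): P(-4)=-1280, P(4)=-256. Local minima of Q: Q(-3)=-567, Q(4)=-224.
So the global minimum of phi is P(-4) + Q(-3) + 1 = -1280 − 567 + 1 = -1846, attained at (-4, -3).

(-4, -3)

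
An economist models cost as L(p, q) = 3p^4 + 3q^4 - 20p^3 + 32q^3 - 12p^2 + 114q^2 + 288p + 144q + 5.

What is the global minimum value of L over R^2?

L(p,q) separates as A(p) + B(q) + 5, so its minimum is min A + min B + 5.
A'(p) = 12(p - 4)(p - 3)(p + 2) vanishes at p ∈ {-2, 3, 4}; B'(q) = 12(q + 1)(q + 3)(q + 4) vanishes at q ∈ {-4, -3, -1}.
Local minima of A (where A''>0): A(-2)=-416, A(4)=448. Local minima of B: B(-4)=-32, B(-1)=-59.
So the global minimum of L is A(-2) + B(-1) + 5 = -416 − 59 + 5 = -470, attained at (-2, -1).

-470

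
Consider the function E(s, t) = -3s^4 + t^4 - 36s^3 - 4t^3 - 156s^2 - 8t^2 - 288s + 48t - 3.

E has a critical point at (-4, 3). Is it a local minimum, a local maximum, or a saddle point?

saddle point

The mixed partial ∂²E/∂s∂t is 0, so the Hessian at any point is diag(E_ss, E_tt) = diag(-12(3s^2 + 18s + 26), 4(3t^2 - 6t - 4)).
At (-4, 3): H = diag(-24, 20).
The eigenvalues have opposite signs, so H is indefinite: a saddle point.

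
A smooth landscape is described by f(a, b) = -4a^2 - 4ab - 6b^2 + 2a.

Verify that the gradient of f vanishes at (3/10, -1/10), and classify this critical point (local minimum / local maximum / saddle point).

local maximum

∇f = (-8a - 4b + 2, -4a - 12b); substituting (3/10, -1/10) gives ∇f = (0, 0), so (3/10, -1/10) is indeed a critical point.
The Hessian of f is constant: H = [[-8, -4], [-4, -12]].
det(H) = (-8)·(-12) − (-4)² = 80.
det(H) > 0 and tr(H) = -20 < 0, so H is negative definite and the point is a local maximum.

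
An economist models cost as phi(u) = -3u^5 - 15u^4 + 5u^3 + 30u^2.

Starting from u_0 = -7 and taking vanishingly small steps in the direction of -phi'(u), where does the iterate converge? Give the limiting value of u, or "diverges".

phi'(u) = -15u(u - 1)(u + 1)(u + 4), so phi'(-7) = -15120.
Gradient descent moves in the -phi' direction, i.e. u is increasing.
The nearest critical point in that direction is u = -4, where phi'' = 900 > 0 (a local minimum). The iterate converges there.

-4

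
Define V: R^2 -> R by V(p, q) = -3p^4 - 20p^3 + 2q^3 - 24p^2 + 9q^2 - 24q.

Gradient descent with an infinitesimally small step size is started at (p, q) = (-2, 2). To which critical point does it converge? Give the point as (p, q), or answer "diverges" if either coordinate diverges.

(-1, 1)

V is separable, so gradient descent decouples: p follows -∂V/∂p, q follows -∂V/∂q.
∂V/∂p = -12p(p + 1)(p + 4); at p=-2 this is -48, so p increases.
∂V/∂q = 6(q - 1)(q + 4); at q=2 this is 36, so q decreases.
p converges to its nearest critical value -1 (a local min of the p-part); q converges to 1. The iterate converges to (-1, 1).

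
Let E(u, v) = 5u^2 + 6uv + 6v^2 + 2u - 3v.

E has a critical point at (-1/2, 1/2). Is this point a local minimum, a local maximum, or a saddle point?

The Hessian of E is constant: H = [[10, 6], [6, 12]].
det(H) = 10·12 − 6² = 84.
det(H) > 0 and tr(H) = 22 > 0, so H is positive definite and the point is a local minimum.

local minimum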